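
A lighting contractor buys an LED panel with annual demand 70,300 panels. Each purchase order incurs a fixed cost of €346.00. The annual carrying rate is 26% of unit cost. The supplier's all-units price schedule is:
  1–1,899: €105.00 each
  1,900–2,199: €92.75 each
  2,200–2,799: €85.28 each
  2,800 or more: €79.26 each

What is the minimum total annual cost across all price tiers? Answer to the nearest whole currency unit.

TC* ≈ €5,609,516

Holding cost per unit per year at price C is H = 0.26·C.
Evaluate total cost at each tier's feasible EOQ or, if the EOQ is below the tier, at the tier's minimum quantity.
EOQ at €105.00 = 1334.9 (feasible in tier 1): TC = 70,300×€105.00 + (70,300/1334.9)×346 + (1334.9/2)×0.26×€105.00 = €7,417,942.82.
EOQ at €92.75 = 1420.3 < 1900, so use break Q=1900: TC = 70,300×€92.75 + (70,300/1900.0)×346 + (1900.0/2)×0.26×€92.75 = €6,556,036.25.
EOQ at €85.28 = 1481.2 < 2200, so use break Q=2200: TC = 70,300×€85.28 + (70,300/2200.0)×346 + (2200.0/2)×0.26×€85.28 = €6,030,630.35.
EOQ at €79.26 = 1536.4 < 2800, so use break Q=2800: TC = 70,300×€79.26 + (70,300/2800.0)×346 + (2800.0/2)×0.26×€79.26 = €5,609,515.71.
Lowest total cost among the candidates is at Q = 2800.0.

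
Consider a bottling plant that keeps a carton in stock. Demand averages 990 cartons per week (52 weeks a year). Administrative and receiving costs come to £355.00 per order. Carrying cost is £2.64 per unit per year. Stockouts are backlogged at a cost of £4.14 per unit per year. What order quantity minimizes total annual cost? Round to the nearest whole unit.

Annual demand D = 990 × 52 = 51,480.
With planned backorders, Q* = √(2DS/H) · √((H+B)/B).
√(2DS/H) = √(2 × 51,480 × 355 / 2.64) = 3720.887.
√((H+B)/B) = √((2.64+4.14)/4.14) = 1.2797.
Q* ≈ 4761.690.

Q* ≈ 4,762 cartons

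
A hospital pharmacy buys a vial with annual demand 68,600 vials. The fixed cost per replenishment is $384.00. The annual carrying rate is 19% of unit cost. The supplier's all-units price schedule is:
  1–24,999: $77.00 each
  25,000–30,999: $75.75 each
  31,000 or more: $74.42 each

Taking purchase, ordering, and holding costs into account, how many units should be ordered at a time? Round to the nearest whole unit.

Holding cost per unit per year at price C is H = 0.19·C.
Candidates are each tier's EOQ (if it falls in that tier) and each price-break quantity.
EOQ at $77.00 = 1897.7 (feasible in tier 1): TC = 68,600×$77.00 + (68,600/1897.7)×384 + (1897.7/2)×0.19×$77.00 = $5,309,962.90.
EOQ at $75.75 = 1913.3 < 25000, so use break Q=25000: TC = 68,600×$75.75 + (68,600/25000.0)×384 + (25000.0/2)×0.19×$75.75 = $5,377,409.95.
EOQ at $74.42 = 1930.3 < 31000, so use break Q=31000: TC = 68,600×$74.42 + (68,600/31000.0)×384 + (31000.0/2)×0.19×$74.42 = $5,325,228.65.
Lowest total cost is $5,309,962.90 at Q = 1897.7.

Q* ≈ 1,898 vials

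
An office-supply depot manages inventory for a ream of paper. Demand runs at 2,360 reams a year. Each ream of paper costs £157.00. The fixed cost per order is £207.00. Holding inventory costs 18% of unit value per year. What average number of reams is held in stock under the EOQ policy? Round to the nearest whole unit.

Holding cost H = 0.18 × £157.00 = £28.2600 per unit per year.
The optimal lot size = √(2DS/H) = √(2 × 2,360 × 207 / 28.26) ≈ 185.94.
Average inventory = Q*/2 ≈ 185.94 / 2 = 92.969.

Average inventory ≈ 93 reams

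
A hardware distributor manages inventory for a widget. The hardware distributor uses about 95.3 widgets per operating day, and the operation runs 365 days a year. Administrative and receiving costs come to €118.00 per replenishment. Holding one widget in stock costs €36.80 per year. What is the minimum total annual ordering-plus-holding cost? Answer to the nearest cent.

TC* ≈ €17,380.92

Annual demand D = 95.3 × 365 = 34,784.5.
Q* = √(2DS/H) = √(2 × 34,784.5 × 118 / 36.8) ≈ 472.31.
At Q*, ordering cost (D/Q*)S equals holding cost (Q*/2)H, each = √(DSH/2).
Minimum total = √(2DSH) = √(2 × 34,784.5 × 118 × 36.8) ≈ 17380.921.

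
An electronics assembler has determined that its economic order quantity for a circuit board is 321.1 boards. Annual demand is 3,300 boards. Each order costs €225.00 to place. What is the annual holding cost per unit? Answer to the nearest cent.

The basic EOQ model gives Q* = √(2DS/H); rearrange for the unknown.
From Q* = √(2DS/H): H = 2DS / Q*² = 2 × 3,300 × 225 / 321.1² = 14.4028.

H ≈ €14.40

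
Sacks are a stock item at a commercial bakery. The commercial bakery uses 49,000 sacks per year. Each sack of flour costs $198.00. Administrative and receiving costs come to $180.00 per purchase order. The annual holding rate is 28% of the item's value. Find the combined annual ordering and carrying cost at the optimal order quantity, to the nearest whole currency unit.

TC* ≈ $31,272

Holding cost H = 0.28 × $198.00 = $55.4400 per unit per year.
Q* = √(2DS/H) = √(2 × 49,000 × 180 / 55.44) ≈ 564.08.
At the optimum the two cost components are equal, so total cost = 2·(Q*/2)H = Q*·H.
Minimum total = √(2DSH) = √(2 × 49,000 × 180 × 55.44) ≈ 31272.378.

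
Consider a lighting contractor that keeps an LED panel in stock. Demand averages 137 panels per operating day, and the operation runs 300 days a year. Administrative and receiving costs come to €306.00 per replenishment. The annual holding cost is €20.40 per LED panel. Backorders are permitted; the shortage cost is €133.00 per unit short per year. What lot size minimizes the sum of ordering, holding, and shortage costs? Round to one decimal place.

Annual demand D = 137 × 300 = 41,100.
With planned backorders, Q* = √(2DS/H) · √((H+B)/B).
√(2DS/H) = √(2 × 41,100 × 306 / 20.4) = 1110.405.
√((H+B)/B) = √((20.4+133)/133) = 1.0740.
Q* ≈ 1192.527.

Q* ≈ 1,192.5 panels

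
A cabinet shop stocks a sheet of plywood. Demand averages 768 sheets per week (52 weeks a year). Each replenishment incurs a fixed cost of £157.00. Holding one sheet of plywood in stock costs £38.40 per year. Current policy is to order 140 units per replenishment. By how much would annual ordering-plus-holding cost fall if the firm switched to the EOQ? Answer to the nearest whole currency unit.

Annual demand D = 768 × 52 = 39,936.
EOQ = √(2DS/H) = √(2 × 39,936 × 157 / 38.4) ≈ 571.45.
Cost at Q* = (D/Q*)S + (Q*/2)H = √(2DSH) ≈ £21,943.84.
Cost at Q = 140: (39,936/140)×157 + (140/2)×38.4 = £44,785.37 + £2,688.00 = £47,473.37.
Excess = £47,473.37 − £21,943.84 = £25,529.53.

Extra cost ≈ £25,530 per year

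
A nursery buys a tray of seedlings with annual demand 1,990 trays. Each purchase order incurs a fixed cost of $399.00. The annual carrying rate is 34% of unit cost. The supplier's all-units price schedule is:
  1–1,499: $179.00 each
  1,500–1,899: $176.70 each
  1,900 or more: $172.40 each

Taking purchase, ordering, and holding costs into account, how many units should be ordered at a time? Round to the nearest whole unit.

Q* ≈ 162 trays

Holding cost per unit per year at price C is H = 0.34·C.
Candidates are each tier's EOQ (if it falls in that tier) and each price-break quantity.
EOQ at $179.00 = 161.5 (feasible in tier 1): TC = 1,990×$179.00 + (1,990/161.5)×399 + (161.5/2)×0.34×$179.00 = $366,040.92.
EOQ at $176.70 = 162.6 < 1500, so use break Q=1500: TC = 1,990×$176.70 + (1,990/1500.0)×399 + (1500.0/2)×0.34×$176.70 = $397,220.84.
EOQ at $172.40 = 164.6 < 1900, so use break Q=1900: TC = 1,990×$172.40 + (1,990/1900.0)×399 + (1900.0/2)×0.34×$172.40 = $399,179.10.
Lowest total cost is $366,040.92 at Q = 161.5.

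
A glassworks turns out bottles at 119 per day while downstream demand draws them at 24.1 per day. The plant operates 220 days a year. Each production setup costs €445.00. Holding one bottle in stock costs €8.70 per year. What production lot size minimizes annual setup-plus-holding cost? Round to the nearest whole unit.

Annual demand D = 24.1 × 220 = 5,302.
Production build-up factor (1 − d/p) = 1 − 24.1/119 = 0.7975.
Q* = √(2DS / (H(1 − d/p))) = √(2 × 5,302 × 445 / (8.7 × 0.7975)).
= √(4,718,780 / 6.9381) ≈ 824.699.

Q* ≈ 825 bottles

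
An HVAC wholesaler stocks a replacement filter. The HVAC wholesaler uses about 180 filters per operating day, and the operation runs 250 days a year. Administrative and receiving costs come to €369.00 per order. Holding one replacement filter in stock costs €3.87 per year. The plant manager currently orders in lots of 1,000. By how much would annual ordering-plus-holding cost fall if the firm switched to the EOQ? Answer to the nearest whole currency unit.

Extra cost ≈ €7,203 per year

Annual demand D = 180 × 250 = 45,000.
EOQ = √(2DS/H) = √(2 × 45,000 × 369 / 3.87) ≈ 2929.40.
Cost at Q* = (D/Q*)S + (Q*/2)H = √(2DSH) ≈ €11,336.79.
Cost at Q = 1,000: (45,000/1,000)×369 + (1,000/2)×3.87 = €16,605.00 + €1,935.00 = €18,540.00.
Excess = €18,540.00 − €11,336.79 = €7,203.21.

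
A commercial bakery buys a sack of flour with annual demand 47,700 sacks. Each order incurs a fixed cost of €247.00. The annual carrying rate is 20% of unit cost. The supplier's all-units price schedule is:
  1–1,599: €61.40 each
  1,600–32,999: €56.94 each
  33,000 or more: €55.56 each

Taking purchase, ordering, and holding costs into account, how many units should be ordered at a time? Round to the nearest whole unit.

Q* ≈ 1,600 sacks

Holding cost per unit per year at price C is H = 0.20·C.
Candidates are each tier's EOQ (if it falls in that tier) and each price-break quantity.
EOQ at €61.40 = 1385.2 (feasible in tier 1): TC = 47,700×€61.40 + (47,700/1385.2)×247 + (1385.2/2)×0.20×€61.40 = €2,945,790.69.
EOQ at €56.94 = 1438.5 < 1600, so use break Q=1600: TC = 47,700×€56.94 + (47,700/1600.0)×247 + (1600.0/2)×0.20×€56.94 = €2,732,512.09.
EOQ at €55.56 = 1456.2 < 33000, so use break Q=33000: TC = 47,700×€55.56 + (47,700/33000.0)×247 + (33000.0/2)×0.20×€55.56 = €2,833,917.03.
Lowest total cost is €2,732,512.09 at Q = 1600.0.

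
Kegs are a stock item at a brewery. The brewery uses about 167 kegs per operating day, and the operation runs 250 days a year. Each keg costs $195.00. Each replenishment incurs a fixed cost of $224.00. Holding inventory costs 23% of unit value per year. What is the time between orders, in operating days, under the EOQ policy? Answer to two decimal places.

T ≈ 3.87 days

Annual demand D = 167 × 250 = 41,750.
Holding cost H = 0.23 × $195.00 = $44.8500 per unit per year.
Q* = √(2DS/H) = √(2 × 41,750 × 224 / 44.85) ≈ 645.78.
Cycle time = Q*/D × 250 = 645.78 / 41,750 × 250 ≈ 3.867 days.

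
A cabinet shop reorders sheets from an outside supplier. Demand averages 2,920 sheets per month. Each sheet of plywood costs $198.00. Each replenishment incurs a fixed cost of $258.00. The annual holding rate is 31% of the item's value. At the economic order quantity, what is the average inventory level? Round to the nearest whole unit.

Average inventory ≈ 271 sheets

Annual demand D = 2,920 × 12 = 35,040.
Holding cost H = 0.31 × $198.00 = $61.3800 per unit per year.
Q* = √(2DS/H) = √(2 × 35,040 × 258 / 61.38) ≈ 542.74.
Average inventory = Q*/2 ≈ 542.74 / 2 = 271.371.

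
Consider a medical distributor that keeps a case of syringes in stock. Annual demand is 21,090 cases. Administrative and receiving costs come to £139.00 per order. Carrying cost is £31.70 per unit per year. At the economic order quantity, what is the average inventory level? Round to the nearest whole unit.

Average inventory ≈ 215 cases

The optimal lot size = √(2DS/H) = √(2 × 21,090 × 139 / 31.7) ≈ 430.06.
Average inventory = Q*/2 ≈ 430.06 / 2 = 215.031.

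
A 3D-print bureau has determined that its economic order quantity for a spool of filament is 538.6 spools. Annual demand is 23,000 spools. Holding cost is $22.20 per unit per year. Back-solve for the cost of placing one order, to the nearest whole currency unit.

S ≈ $140

Squaring Q* = √(2DS/H) gives Q*² = 2DS/H.
From Q* = √(2DS/H): S = Q*²H / (2D) = 538.6² × 22.2 / (2 × 23,000) = 139.9999.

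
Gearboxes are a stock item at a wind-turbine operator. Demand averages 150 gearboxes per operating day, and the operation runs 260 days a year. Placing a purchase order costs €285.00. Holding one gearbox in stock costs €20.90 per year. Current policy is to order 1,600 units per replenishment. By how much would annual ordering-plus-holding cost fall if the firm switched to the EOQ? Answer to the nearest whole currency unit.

Extra cost ≈ €2,112 per year

Annual demand D = 150 × 260 = 39,000.
EOQ = √(2DS/H) = √(2 × 39,000 × 285 / 20.9) ≈ 1031.33.
Cost at Q* = (D/Q*)S + (Q*/2)H = √(2DSH) ≈ €21,554.74.
Cost at Q = 1,600: (39,000/1,600)×285 + (1,600/2)×20.9 = €6,946.88 + €16,720.00 = €23,666.88.
Excess = €23,666.88 − €21,554.74 = €2,112.13.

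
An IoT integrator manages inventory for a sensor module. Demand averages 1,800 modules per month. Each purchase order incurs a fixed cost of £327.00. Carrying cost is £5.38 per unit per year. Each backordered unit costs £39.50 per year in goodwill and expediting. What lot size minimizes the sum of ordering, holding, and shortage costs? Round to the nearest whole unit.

Annual demand D = 1,800 × 12 = 21,600.
With planned backorders, Q* = √(2DS/H) · √((H+B)/B).
√(2DS/H) = √(2 × 21,600 × 327 / 5.38) = 1620.409.
√((H+B)/B) = √((5.38+39.5)/39.5) = 1.0659.
Q* ≈ 1727.239.

Q* ≈ 1,727 modules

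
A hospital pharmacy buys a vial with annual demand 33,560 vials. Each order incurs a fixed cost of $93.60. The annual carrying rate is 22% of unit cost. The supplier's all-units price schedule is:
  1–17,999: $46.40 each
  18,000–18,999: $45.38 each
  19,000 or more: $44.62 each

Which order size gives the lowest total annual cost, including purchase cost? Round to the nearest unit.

Q* ≈ 785 vials

Holding cost per unit per year at price C is H = 0.22·C.
Candidates are each tier's EOQ (if it falls in that tier) and each price-break quantity.
EOQ at $46.40 = 784.5 (feasible in tier 1): TC = 33,560×$46.40 + (33,560/784.5)×93.6 + (784.5/2)×0.22×$46.40 = $1,565,192.19.
EOQ at $45.38 = 793.3 < 18000, so use break Q=18000: TC = 33,560×$45.38 + (33,560/18000.0)×93.6 + (18000.0/2)×0.22×$45.38 = $1,612,979.71.
EOQ at $44.62 = 800.0 < 19000, so use break Q=19000: TC = 33,560×$44.62 + (33,560/19000.0)×93.6 + (19000.0/2)×0.22×$44.62 = $1,590,868.33.
Lowest total cost is $1,565,192.19 at Q = 784.5.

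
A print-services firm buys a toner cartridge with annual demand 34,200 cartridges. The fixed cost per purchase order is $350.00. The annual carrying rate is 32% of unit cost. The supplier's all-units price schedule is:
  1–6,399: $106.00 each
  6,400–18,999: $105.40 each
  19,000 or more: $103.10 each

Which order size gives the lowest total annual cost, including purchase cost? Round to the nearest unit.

Q* ≈ 840 cartridges

Holding cost per unit per year at price C is H = 0.32·C.
Candidates are each tier's EOQ (if it falls in that tier) and each price-break quantity.
EOQ at $106.00 = 840.1 (feasible in tier 1): TC = 34,200×$106.00 + (34,200/840.1)×350 + (840.1/2)×0.32×$106.00 = $3,653,696.40.
EOQ at $105.40 = 842.5 < 6400, so use break Q=6400: TC = 34,200×$105.40 + (34,200/6400.0)×350 + (6400.0/2)×0.32×$105.40 = $3,714,479.91.
EOQ at $103.10 = 851.8 < 19000, so use break Q=19000: TC = 34,200×$103.10 + (34,200/19000.0)×350 + (19000.0/2)×0.32×$103.10 = $3,840,074.00.
Lowest total cost is $3,653,696.40 at Q = 840.1.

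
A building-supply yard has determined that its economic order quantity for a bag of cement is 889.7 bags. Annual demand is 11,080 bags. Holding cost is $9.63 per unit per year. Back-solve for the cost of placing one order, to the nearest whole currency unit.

S ≈ $344

The basic EOQ model gives Q* = √(2DS/H); rearrange for the unknown.
From Q* = √(2DS/H): S = Q*²H / (2D) = 889.7² × 9.63 / (2 × 11,080) = 343.9883.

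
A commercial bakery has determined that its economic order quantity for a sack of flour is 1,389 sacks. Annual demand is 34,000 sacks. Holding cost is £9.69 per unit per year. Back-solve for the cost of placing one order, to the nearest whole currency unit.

The basic EOQ model gives Q* = √(2DS/H); rearrange for the unknown.
From Q* = √(2DS/H): S = Q*²H / (2D) = 1,389² × 9.69 / (2 × 34,000) = 274.9282.

S ≈ £275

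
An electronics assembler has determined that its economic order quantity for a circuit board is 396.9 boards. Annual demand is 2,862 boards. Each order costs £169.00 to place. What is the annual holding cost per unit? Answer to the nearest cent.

Squaring Q* = √(2DS/H) gives Q*² = 2DS/H.
From Q* = √(2DS/H): H = 2DS / Q*² = 2 × 2,862 × 169 / 396.9² = 6.1408.

H ≈ £6.14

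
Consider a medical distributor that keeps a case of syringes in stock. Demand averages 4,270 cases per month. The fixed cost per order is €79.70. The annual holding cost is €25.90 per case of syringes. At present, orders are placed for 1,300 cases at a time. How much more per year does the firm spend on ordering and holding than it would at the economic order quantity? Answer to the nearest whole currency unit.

Extra cost ≈ €5,432 per year

Annual demand D = 4,270 × 12 = 51,240.
EOQ = √(2DS/H) = √(2 × 51,240 × 79.7 / 25.9) ≈ 561.56.
Cost at Q* = (D/Q*)S + (Q*/2)H = √(2DSH) ≈ €14,544.49.
Cost at Q = 1,300: (51,240/1,300)×79.7 + (1,300/2)×25.9 = €3,141.41 + €16,835.00 = €19,976.41.
Excess = €19,976.41 − €14,544.49 = €5,431.91.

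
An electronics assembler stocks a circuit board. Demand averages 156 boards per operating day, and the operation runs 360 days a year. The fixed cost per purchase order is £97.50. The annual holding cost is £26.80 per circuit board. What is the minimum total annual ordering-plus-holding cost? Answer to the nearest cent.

TC* ≈ £17,131.61

Annual demand D = 156 × 360 = 56,160.
Q* = √(2DS/H) = √(2 × 56,160 × 97.5 / 26.8) ≈ 639.24.
At Q*, ordering cost (D/Q*)S equals holding cost (Q*/2)H, each = √(DSH/2).
Minimum total = √(2DSH) = √(2 × 56,160 × 97.5 × 26.8) ≈ 17131.613.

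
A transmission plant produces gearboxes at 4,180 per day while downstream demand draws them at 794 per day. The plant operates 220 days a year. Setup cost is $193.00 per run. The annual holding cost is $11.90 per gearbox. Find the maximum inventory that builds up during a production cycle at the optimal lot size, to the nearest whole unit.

I_max ≈ 2,142 gearboxes

Annual demand D = 794 × 220 = 174,680.
Production build-up factor (1 − d/p) = 1 − 794/4,180 = 0.8100.
Q* = √(2DS / (H(1 − d/p))) = √(2 × 174,680 × 193 / (11.9 × 0.8100)).
= √(67,426,480 / 9.6396) ≈ 2644.761.
Maximum inventory = Q*(1 − d/p) = 2644.761 × 0.8100 ≈ 2142.383.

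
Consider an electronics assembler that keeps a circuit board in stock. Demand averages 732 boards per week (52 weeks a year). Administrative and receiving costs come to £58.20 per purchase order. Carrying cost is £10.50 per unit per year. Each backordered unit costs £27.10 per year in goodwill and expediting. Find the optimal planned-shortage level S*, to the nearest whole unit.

Annual demand D = 732 × 52 = 38,064.
With planned backorders, Q* = √(2DS/H) · √((H+B)/B).
√(2DS/H) = √(2 × 38,064 × 58.2 / 10.5) = 649.590.
√((H+B)/B) = √((10.5+27.1)/27.1) = 1.1779.
Q* ≈ 765.153.
S* = Q* · H/(H+B) = 765.153 × 10.5/37.6 ≈ 213.673.

S* ≈ 214 boards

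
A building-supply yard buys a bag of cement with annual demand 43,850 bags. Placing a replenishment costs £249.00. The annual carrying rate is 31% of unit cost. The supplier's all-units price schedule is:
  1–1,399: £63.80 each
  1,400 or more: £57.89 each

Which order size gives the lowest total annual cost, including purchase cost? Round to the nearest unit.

Holding cost per unit per year at price C is H = 0.31·C.
For each price level, check whether its EOQ is feasible; otherwise the best quantity at that price is the breakpoint.
EOQ at £63.80 = 1050.8 (feasible in tier 1): TC = 43,850×£63.80 + (43,850/1050.8)×249 + (1050.8/2)×0.31×£63.80 = £2,818,412.16.
EOQ at £57.89 = 1103.1 < 1400, so use break Q=1400: TC = 43,850×£57.89 + (43,850/1400.0)×249 + (1400.0/2)×0.31×£57.89 = £2,558,837.67.
Lowest total cost is £2,558,837.67 at Q = 1400.0.

Q* ≈ 1,400 bags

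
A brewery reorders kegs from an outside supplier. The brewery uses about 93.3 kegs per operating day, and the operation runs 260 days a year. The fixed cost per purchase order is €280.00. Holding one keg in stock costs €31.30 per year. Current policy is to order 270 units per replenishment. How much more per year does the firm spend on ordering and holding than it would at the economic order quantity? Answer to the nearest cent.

Annual demand D = 93.3 × 260 = 24,258.
EOQ = √(2DS/H) = √(2 × 24,258 × 280 / 31.3) ≈ 658.79.
Cost at Q* = (D/Q*)S + (Q*/2)H = √(2DSH) ≈ €20,620.24.
Cost at Q = 270: (24,258/270)×280 + (270/2)×31.3 = €25,156.44 + €4,225.50 = €29,381.94.
Excess = €29,381.94 − €20,620.24 = €8,761.71.

Extra cost ≈ €8,761.71 per year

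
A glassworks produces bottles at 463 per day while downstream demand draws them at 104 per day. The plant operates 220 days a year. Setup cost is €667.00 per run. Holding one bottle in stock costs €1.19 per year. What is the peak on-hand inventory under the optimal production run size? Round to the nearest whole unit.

I_max ≈ 4,460 bottles

Annual demand D = 104 × 220 = 22,880.
Production build-up factor (1 − d/p) = 1 − 104/463 = 0.7754.
Q* = √(2DS / (H(1 − d/p))) = √(2 × 22,880 × 667 / (1.19 × 0.7754)).
= √(30,521,920 / 0.9227) ≈ 5751.428.
Maximum inventory = Q*(1 − d/p) = 5751.428 × 0.7754 ≈ 4459.531.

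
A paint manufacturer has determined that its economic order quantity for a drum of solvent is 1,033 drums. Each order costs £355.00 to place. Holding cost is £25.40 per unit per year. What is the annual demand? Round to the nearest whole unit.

D ≈ 38,175 drums per year

Invert the EOQ relation Q*² = 2DS/H.
From Q* = √(2DS/H): D = Q*²H / (2S) = 1,033² × 25.4 / (2 × 355) = 38174.733.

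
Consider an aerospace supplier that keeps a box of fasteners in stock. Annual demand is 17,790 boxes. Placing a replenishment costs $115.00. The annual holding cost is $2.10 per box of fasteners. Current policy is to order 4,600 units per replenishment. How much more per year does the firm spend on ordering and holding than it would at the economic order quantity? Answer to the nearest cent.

EOQ = √(2DS/H) = √(2 × 17,790 × 115 / 2.1) ≈ 1395.86.
Cost at Q* = (D/Q*)S + (Q*/2)H = √(2DSH) ≈ $2,931.31.
Cost at Q = 4,600: (17,790/4,600)×115 + (4,600/2)×2.1 = $444.75 + $4,830.00 = $5,274.75.
Excess = $5,274.75 − $2,931.31 = $2,343.44.

Extra cost ≈ $2,343.44 per year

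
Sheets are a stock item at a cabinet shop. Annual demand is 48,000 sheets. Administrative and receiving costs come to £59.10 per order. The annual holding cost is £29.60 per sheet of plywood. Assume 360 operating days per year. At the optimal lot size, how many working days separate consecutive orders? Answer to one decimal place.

T ≈ 3.3 days

Q* = √(2DS/H) = √(2 × 48,000 × 59.1 / 29.6) ≈ 437.81.
Cycle time = Q*/D × 360 = 437.81 / 48,000 × 360 ≈ 3.284 days.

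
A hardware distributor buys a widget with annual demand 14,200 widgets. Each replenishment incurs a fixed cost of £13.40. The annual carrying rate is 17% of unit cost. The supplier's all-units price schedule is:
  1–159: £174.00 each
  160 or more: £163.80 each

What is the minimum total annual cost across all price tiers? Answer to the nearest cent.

Holding cost per unit per year at price C is H = 0.17·C.
For each price level, check whether its EOQ is feasible; otherwise the best quantity at that price is the breakpoint.
EOQ at £174.00 = 113.4 (feasible in tier 1): TC = 14,200×£174.00 + (14,200/113.4)×13.4 + (113.4/2)×0.17×£174.00 = £2,474,155.14.
EOQ at £163.80 = 116.9 < 160, so use break Q=160: TC = 14,200×£163.80 + (14,200/160.0)×13.4 + (160.0/2)×0.17×£163.80 = £2,329,376.93.
Lowest total cost among the candidates is at Q = 160.0.

TC* ≈ £2,329,376.93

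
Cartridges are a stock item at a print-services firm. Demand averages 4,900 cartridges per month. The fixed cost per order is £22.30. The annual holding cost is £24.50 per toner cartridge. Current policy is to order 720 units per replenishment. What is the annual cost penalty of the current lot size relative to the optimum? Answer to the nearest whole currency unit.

Annual demand D = 4,900 × 12 = 58,800.
EOQ = √(2DS/H) = √(2 × 58,800 × 22.3 / 24.5) ≈ 327.17.
Cost at Q* = (D/Q*)S + (Q*/2)H = √(2DSH) ≈ £8,015.66.
Cost at Q = 720: (58,800/720)×22.3 + (720/2)×24.5 = £1,821.17 + £8,820.00 = £10,641.17.
Excess = £10,641.17 − £8,015.66 = £2,625.51.

Extra cost ≈ £2,626 per year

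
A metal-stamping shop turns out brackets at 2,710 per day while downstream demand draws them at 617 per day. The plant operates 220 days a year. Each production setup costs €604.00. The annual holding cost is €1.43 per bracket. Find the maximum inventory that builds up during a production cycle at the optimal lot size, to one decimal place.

I_max ≈ 9,410.6 brackets

Annual demand D = 617 × 220 = 135,740.
Production build-up factor (1 − d/p) = 1 − 617/2,710 = 0.7723.
Q* = √(2DS / (H(1 − d/p))) = √(2 × 135,740 × 604 / (1.43 × 0.7723)).
= √(163,973,920 / 1.1044) ≈ 12184.828.
Maximum inventory = Q*(1 − d/p) = 12184.828 × 0.7723 ≈ 9410.644.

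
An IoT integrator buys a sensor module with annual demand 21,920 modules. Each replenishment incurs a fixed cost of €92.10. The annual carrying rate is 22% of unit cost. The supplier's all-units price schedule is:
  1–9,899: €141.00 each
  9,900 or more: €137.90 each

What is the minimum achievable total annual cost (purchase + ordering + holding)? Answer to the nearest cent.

Holding cost per unit per year at price C is H = 0.22·C.
For each price level, check whether its EOQ is feasible; otherwise the best quantity at that price is the breakpoint.
EOQ at €141.00 = 360.8 (feasible in tier 1): TC = 21,920×€141.00 + (21,920/360.8)×92.1 + (360.8/2)×0.22×€141.00 = €3,101,911.44.
EOQ at €137.90 = 364.8 < 9900, so use break Q=9900: TC = 21,920×€137.90 + (21,920/9900.0)×92.1 + (9900.0/2)×0.22×€137.90 = €3,173,145.02.
Lowest total cost among the candidates is at Q = 360.8.

TC* ≈ €3,101,911.44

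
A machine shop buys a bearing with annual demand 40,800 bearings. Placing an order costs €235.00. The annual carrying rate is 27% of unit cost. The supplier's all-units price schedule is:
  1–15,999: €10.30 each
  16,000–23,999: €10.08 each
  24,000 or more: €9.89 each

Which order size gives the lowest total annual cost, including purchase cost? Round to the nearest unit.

Holding cost per unit per year at price C is H = 0.27·C.
For each price level, check whether its EOQ is feasible; otherwise the best quantity at that price is the breakpoint.
EOQ at €10.30 = 2625.9 (feasible in tier 1): TC = 40,800×€10.30 + (40,800/2625.9)×235 + (2625.9/2)×0.27×€10.30 = €427,542.63.
EOQ at €10.08 = 2654.4 < 16000, so use break Q=16000: TC = 40,800×€10.08 + (40,800/16000.0)×235 + (16000.0/2)×0.27×€10.08 = €433,636.05.
EOQ at €9.89 = 2679.8 < 24000, so use break Q=24000: TC = 40,800×€9.89 + (40,800/24000.0)×235 + (24000.0/2)×0.27×€9.89 = €435,955.10.
Lowest total cost is €427,542.63 at Q = 2625.9.

Q* ≈ 2,626 bearings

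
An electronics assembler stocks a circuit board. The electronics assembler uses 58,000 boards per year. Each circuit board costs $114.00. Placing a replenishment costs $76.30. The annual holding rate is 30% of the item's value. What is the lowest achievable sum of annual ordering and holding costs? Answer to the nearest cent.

TC* ≈ $17,398.20

Holding cost H = 0.30 × $114.00 = $34.2000 per unit per year.
EOQ = √(2DS/H) = √(2 × 58,000 × 76.3 / 34.2) ≈ 508.72.
At Q*, ordering cost (D/Q*)S equals holding cost (Q*/2)H, each = √(DSH/2).
Minimum total = √(2DSH) = √(2 × 58,000 × 76.3 × 34.2) ≈ 17398.200.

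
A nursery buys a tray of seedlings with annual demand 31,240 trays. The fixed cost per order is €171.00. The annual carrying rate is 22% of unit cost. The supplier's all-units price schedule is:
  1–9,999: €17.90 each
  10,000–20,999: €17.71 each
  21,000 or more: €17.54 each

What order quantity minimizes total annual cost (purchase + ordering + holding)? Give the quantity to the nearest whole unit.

Holding cost per unit per year at price C is H = 0.22·C.
Candidates are each tier's EOQ (if it falls in that tier) and each price-break quantity.
EOQ at €17.90 = 1647.1 (feasible in tier 1): TC = 31,240×€17.90 + (31,240/1647.1)×171 + (1647.1/2)×0.22×€17.90 = €565,682.44.
EOQ at €17.71 = 1656.0 < 10000, so use break Q=10000: TC = 31,240×€17.71 + (31,240/10000.0)×171 + (10000.0/2)×0.22×€17.71 = €573,275.60.
EOQ at €17.54 = 1664.0 < 21000, so use break Q=21000: TC = 31,240×€17.54 + (31,240/21000.0)×171 + (21000.0/2)×0.22×€17.54 = €588,721.38.
Lowest total cost is €565,682.44 at Q = 1647.1.

Q* ≈ 1,647 trays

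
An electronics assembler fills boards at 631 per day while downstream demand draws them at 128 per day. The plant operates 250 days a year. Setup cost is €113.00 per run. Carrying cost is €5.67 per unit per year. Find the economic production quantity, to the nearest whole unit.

Q* ≈ 1,265 boards

Annual demand D = 128 × 250 = 32,000.
Production build-up factor (1 − d/p) = 1 − 128/631 = 0.7971.
Q* = √(2DS / (H(1 − d/p))) = √(2 × 32,000 × 113 / (5.67 × 0.7971)).
= √(7,232,000 / 4.5198) ≈ 1264.935.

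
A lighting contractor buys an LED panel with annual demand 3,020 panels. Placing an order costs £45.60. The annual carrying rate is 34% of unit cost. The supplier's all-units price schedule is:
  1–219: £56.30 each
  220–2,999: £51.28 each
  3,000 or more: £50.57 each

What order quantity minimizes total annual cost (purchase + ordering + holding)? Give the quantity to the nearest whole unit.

Holding cost per unit per year at price C is H = 0.34·C.
For each price level, check whether its EOQ is feasible; otherwise the best quantity at that price is the breakpoint.
EOQ at £56.30 = 120.0 (feasible in tier 1): TC = 3,020×£56.30 + (3,020/120.0)×45.6 + (120.0/2)×0.34×£56.30 = £172,322.12.
EOQ at £51.28 = 125.7 < 220, so use break Q=220: TC = 3,020×£51.28 + (3,020/220.0)×45.6 + (220.0/2)×0.34×£51.28 = £157,409.44.
EOQ at £50.57 = 126.6 < 3000, so use break Q=3000: TC = 3,020×£50.57 + (3,020/3000.0)×45.6 + (3000.0/2)×0.34×£50.57 = £178,558.00.
Lowest total cost is £157,409.44 at Q = 220.0.

Q* ≈ 220 panels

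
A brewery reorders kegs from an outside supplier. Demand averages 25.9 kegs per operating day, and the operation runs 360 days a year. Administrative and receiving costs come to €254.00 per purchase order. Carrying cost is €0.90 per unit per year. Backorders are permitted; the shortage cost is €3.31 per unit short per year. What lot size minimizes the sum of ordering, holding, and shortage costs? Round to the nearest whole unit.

Annual demand D = 25.9 × 360 = 9,324.
With planned backorders, Q* = √(2DS/H) · √((H+B)/B).
√(2DS/H) = √(2 × 9,324 × 254 / 0.9) = 2294.097.
√((H+B)/B) = √((0.9+3.31)/3.31) = 1.1278.
Q* ≈ 2587.252.

Q* ≈ 2,587 kegs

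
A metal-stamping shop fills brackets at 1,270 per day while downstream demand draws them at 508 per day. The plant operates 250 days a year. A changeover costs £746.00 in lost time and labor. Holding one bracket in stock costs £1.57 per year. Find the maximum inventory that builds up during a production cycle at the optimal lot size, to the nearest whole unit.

I_max ≈ 8,510 brackets

Annual demand D = 508 × 250 = 127,000.
Production build-up factor (1 − d/p) = 1 − 508/1,270 = 0.6000.
Q* = √(2DS / (H(1 − d/p))) = √(2 × 127,000 × 746 / (1.57 × 0.6000)).
= √(189,484,000 / 0.942) ≈ 14182.762.
Maximum inventory = Q*(1 − d/p) = 14182.762 × 0.6000 ≈ 8509.657.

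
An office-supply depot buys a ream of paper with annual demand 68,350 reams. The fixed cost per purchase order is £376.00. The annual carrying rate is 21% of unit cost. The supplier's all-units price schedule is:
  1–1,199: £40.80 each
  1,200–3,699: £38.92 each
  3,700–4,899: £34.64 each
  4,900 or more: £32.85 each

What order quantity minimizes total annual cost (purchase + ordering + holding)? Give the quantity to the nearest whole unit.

Holding cost per unit per year at price C is H = 0.21·C.
Evaluate total cost at each tier's feasible EOQ or, if the EOQ is below the tier, at the tier's minimum quantity.
Tier 1 (£40.80): EOQ = 2449.3 exceeds tier's upper bound 1199, so this tier is dominated.
EOQ at £38.92 = 2507.7 (feasible in tier 2): TC = 68,350×£38.92 + (68,350/2507.7)×376 + (2507.7/2)×0.21×£38.92 = £2,680,678.24.
EOQ at £34.64 = 2658.2 < 3700, so use break Q=3700: TC = 68,350×£34.64 + (68,350/3700.0)×376 + (3700.0/2)×0.21×£34.64 = £2,388,047.48.
EOQ at £32.85 = 2729.6 < 4900, so use break Q=4900: TC = 68,350×£32.85 + (68,350/4900.0)×376 + (4900.0/2)×0.21×£32.85 = £2,267,443.64.
Lowest total cost is £2,267,443.64 at Q = 4900.0.

Q* ≈ 4,900 reams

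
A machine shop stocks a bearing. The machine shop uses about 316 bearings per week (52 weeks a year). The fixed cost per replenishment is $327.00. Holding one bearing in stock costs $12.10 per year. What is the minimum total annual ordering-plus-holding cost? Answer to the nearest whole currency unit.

Annual demand D = 316 × 52 = 16,432.
EOQ = √(2DS/H) = √(2 × 16,432 × 327 / 12.1) ≈ 942.41.
At the optimum the two cost components are equal, so total cost = 2·(Q*/2)H = Q*·H.
Minimum total = √(2DSH) = √(2 × 16,432 × 327 × 12.1) ≈ 11403.201.

TC* ≈ $11,403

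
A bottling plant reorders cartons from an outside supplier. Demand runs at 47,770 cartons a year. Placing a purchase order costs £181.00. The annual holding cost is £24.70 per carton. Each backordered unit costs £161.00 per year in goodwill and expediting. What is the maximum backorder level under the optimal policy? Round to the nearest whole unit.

S* ≈ 120 cartons

With planned backorders, Q* = √(2DS/H) · √((H+B)/B).
√(2DS/H) = √(2 × 47,770 × 181 / 24.7) = 836.726.
√((H+B)/B) = √((24.7+161)/161) = 1.0740.
Q* ≈ 898.621.
S* = Q* · H/(H+B) = 898.621 × 24.7/185.7 ≈ 119.526.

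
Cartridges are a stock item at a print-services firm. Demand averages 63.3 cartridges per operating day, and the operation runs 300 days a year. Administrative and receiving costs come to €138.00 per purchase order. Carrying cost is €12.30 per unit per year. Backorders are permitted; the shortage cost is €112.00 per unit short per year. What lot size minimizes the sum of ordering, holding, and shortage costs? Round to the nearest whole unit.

Q* ≈ 688 cartridges

Annual demand D = 63.3 × 300 = 18,990.
With planned backorders, Q* = √(2DS/H) · √((H+B)/B).
√(2DS/H) = √(2 × 18,990 × 138 / 12.3) = 652.776.
√((H+B)/B) = √((12.3+112)/112) = 1.0535.
Q* ≈ 687.687.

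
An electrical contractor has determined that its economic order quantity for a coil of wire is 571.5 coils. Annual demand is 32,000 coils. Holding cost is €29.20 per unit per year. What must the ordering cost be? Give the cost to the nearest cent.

S ≈ €149.02

Squaring Q* = √(2DS/H) gives Q*² = 2DS/H.
From Q* = √(2DS/H): S = Q*²H / (2D) = 571.5² × 29.2 / (2 × 32,000) = 149.0168.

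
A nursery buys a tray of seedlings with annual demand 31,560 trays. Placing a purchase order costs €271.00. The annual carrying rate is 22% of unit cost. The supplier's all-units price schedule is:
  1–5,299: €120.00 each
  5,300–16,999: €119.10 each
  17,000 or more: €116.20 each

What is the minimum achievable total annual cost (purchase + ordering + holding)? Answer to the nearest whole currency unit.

Holding cost per unit per year at price C is H = 0.22·C.
Evaluate total cost at each tier's feasible EOQ or, if the EOQ is below the tier, at the tier's minimum quantity.
EOQ at €120.00 = 804.9 (feasible in tier 1): TC = 31,560×€120.00 + (31,560/804.9)×271 + (804.9/2)×0.22×€120.00 = €3,808,450.55.
EOQ at €119.10 = 808.0 < 5300, so use break Q=5300: TC = 31,560×€119.10 + (31,560/5300.0)×271 + (5300.0/2)×0.22×€119.10 = €3,829,845.03.
EOQ at €116.20 = 818.0 < 17000, so use break Q=17000: TC = 31,560×€116.20 + (31,560/17000.0)×271 + (17000.0/2)×0.22×€116.20 = €3,885,069.10.
Lowest total cost among the candidates is at Q = 804.9.

TC* ≈ €3,808,451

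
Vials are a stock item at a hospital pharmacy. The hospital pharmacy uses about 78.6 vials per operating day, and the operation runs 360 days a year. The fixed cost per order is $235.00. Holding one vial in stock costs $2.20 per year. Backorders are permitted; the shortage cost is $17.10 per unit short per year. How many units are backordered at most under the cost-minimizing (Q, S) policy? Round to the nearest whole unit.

S* ≈ 298 vials

Annual demand D = 78.6 × 360 = 28,296.
With planned backorders, Q* = √(2DS/H) · √((H+B)/B).
√(2DS/H) = √(2 × 28,296 × 235 / 2.2) = 2458.669.
√((H+B)/B) = √((2.2+17.1)/17.1) = 1.0624.
Q* ≈ 2612.045.
S* = Q* · H/(H+B) = 2612.045 × 2.2/19.3 ≈ 297.746.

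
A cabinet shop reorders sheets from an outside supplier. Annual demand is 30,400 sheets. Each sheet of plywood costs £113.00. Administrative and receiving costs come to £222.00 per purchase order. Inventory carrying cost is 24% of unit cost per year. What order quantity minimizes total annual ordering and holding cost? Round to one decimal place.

Holding cost H = 0.24 × £113.00 = £27.1200 per unit per year.
EOQ = √(2DS / H) = √(2 × 30,400 × 222 / 27.12).
= √(13,497,600 / 27.12) = √497,699.115 ≈ 705.478.

Q* ≈ 705.5 sheets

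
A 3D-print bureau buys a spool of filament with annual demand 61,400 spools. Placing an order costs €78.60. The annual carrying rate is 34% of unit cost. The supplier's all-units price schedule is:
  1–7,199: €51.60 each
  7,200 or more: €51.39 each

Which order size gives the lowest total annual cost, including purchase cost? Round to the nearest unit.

Holding cost per unit per year at price C is H = 0.34·C.
Evaluate total cost at each tier's feasible EOQ or, if the EOQ is below the tier, at the tier's minimum quantity.
EOQ at €51.60 = 741.7 (feasible in tier 1): TC = 61,400×€51.60 + (61,400/741.7)×78.6 + (741.7/2)×0.34×€51.60 = €3,181,252.92.
EOQ at €51.39 = 743.2 < 7200, so use break Q=7200: TC = 61,400×€51.39 + (61,400/7200.0)×78.6 + (7200.0/2)×0.34×€51.39 = €3,218,917.64.
Lowest total cost is €3,181,252.92 at Q = 741.7.

Q* ≈ 742 spools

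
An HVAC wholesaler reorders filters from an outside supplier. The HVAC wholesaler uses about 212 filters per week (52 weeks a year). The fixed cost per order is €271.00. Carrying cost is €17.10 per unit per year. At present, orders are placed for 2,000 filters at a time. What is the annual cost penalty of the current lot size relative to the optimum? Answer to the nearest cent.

Annual demand D = 212 × 52 = 11,024.
EOQ = √(2DS/H) = √(2 × 11,024 × 271 / 17.1) ≈ 591.11.
Cost at Q* = (D/Q*)S + (Q*/2)H = √(2DSH) ≈ €10,108.05.
Cost at Q = 2,000: (11,024/2,000)×271 + (2,000/2)×17.1 = €1,493.75 + €17,100.00 = €18,593.75.
Excess = €18,593.75 − €10,108.05 = €8,485.70.

Extra cost ≈ €8,485.70 per year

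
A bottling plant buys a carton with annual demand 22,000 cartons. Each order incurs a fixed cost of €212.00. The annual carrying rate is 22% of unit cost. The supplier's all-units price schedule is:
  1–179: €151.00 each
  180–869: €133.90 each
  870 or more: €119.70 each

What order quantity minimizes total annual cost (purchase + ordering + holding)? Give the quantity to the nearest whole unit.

Holding cost per unit per year at price C is H = 0.22·C.
Candidates are each tier's EOQ (if it falls in that tier) and each price-break quantity.
Tier 1 (€151.00): EOQ = 529.9 exceeds tier's upper bound 179, so this tier is dominated.
EOQ at €133.90 = 562.7 (feasible in tier 2): TC = 22,000×€133.90 + (22,000/562.7)×212 + (562.7/2)×0.22×€133.90 = €2,962,376.62.
EOQ at €119.70 = 595.2 < 870, so use break Q=870: TC = 22,000×€119.70 + (22,000/870.0)×212 + (870.0/2)×0.22×€119.70 = €2,650,216.21.
Lowest total cost is €2,650,216.21 at Q = 870.0.

Q* ≈ 870 cartons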